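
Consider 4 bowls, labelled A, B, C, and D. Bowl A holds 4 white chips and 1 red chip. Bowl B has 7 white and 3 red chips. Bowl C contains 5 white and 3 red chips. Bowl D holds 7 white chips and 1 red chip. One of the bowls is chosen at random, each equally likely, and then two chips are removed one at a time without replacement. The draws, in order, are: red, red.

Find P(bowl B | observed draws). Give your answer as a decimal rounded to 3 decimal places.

The likelihood of the observed sequence under each hypothesis: P(data | bowl A) = (1/5)(0/4) = 0; P(data | bowl B) = (3/10)(2/9) = 0.066667; P(data | bowl C) = (3/8)(2/7) = 0.10714; P(data | bowl D) = (1/8)(0/7) = 0.
Weighting by the prior gives 1/4 · 0 = 0, 1/4 · 0.066667 = 0.016667, 1/4 · 0.10714 = 0.026786, 1/4 · 0 = 0; with total 0.043452.
So P(bowl B | data) = (0.016667) / (0.043452) = 0.38356.

0.384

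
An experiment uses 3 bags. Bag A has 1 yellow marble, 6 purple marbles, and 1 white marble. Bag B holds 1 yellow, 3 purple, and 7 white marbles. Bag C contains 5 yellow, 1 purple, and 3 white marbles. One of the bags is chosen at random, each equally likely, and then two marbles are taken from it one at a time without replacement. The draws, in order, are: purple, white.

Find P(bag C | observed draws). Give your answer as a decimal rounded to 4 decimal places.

For each hypothesis, P(data | H) works out to: P(data | bag A) = (6/8)(1/7) = 0.10714; P(data | bag B) = (3/11)(7/10) = 0.19091; P(data | bag C) = (1/9)(3/8) = 0.041667.
Weighting by the prior gives 1/3 · 0.10714 = 0.035714, 1/3 · 0.19091 = 0.063636, 1/3 · 0.041667 = 0.013889; these sum to 0.11324.
Hence P(bag C | data) = (0.013889) / (0.11324) = 0.12265.

0.1227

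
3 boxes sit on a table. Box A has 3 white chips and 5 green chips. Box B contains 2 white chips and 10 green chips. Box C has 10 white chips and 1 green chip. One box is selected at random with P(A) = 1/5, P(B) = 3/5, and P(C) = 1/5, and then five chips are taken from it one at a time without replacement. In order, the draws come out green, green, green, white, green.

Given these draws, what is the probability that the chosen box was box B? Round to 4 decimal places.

0.8559

Under each hypothesis, the probability of the observed sequence is: P(data | box A) = (5/8)(4/7)(3/6)(3/5)(2/4) = 0.053571; P(data | box B) = (10/12)(9/11)(8/10)(2/9)(7/8) = 0.10606; P(data | box C) = (1/11)(0/10) = 0.
The prior-weighted likelihoods are 1/5 · 0.053571 = 0.010714, 3/5 · 0.10606 = 0.063636, 1/5 · 0 = 0; summing to 0.074351.
Hence P(box B | data) = (0.063636) / (0.074351) = 0.8559.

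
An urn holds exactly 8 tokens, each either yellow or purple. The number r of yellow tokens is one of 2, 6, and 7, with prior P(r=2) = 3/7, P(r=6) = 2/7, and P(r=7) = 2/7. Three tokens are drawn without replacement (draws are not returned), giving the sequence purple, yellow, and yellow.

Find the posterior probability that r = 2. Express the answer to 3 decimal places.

For each hypothesis, P(data | H) works out to: P(data | r = 2) = (6/8)(2/7)(1/6) = 1/28; P(data | r = 6) = (2/8)(6/7)(5/6) = 5/28; P(data | r = 7) = (1/8)(7/7)(6/6) = 1/8.
The prior-weighted likelihoods are 3/7 · 1/28 = 3/196, 2/7 · 5/28 = 5/98, 2/7 · 1/8 = 1/28; summing to 5/49.
By Bayes' rule, P(r = 2 | data) = (3/196) / (5/49) = 3/20.

0.150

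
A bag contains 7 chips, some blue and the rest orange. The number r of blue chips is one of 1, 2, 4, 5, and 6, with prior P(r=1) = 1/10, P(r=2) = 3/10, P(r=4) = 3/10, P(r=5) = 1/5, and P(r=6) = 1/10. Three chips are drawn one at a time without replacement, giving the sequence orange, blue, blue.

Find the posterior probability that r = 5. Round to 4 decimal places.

0.3226

The likelihood of the observed sequence under each hypothesis: P(data | r = 1) = (6/7)(1/6)(0/5) = 0; P(data | r = 2) = (5/7)(2/6)(1/5) = 1/21; P(data | r = 4) = (3/7)(4/6)(3/5) = 6/35; P(data | r = 5) = (2/7)(5/6)(4/5) = 4/21; P(data | r = 6) = (1/7)(6/6)(5/5) = 1/7.
Multiplying each by its prior: 1/10 · 0 = 0, 3/10 · 1/21 = 1/70, 3/10 · 6/35 = 9/175, 1/5 · 4/21 = 4/105, 1/10 · 1/7 = 1/70; these sum to 62/525.
So P(r = 5 | data) = (4/105) / (62/525) = 10/31.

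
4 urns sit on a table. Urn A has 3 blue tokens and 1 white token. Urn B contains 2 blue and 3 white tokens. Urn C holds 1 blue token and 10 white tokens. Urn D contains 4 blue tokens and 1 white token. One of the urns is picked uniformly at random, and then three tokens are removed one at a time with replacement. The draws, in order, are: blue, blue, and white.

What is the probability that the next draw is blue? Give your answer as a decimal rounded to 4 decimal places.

0.6636

The likelihood of the observed sequence under each hypothesis: P(data | urn A) = (3/4)(3/4)(1/4) = 0.14062; P(data | urn B) = (2/5)(2/5)(3/5) = 0.096; P(data | urn C) = (1/11)(1/11)(10/11) = 0.0075131; P(data | urn D) = (4/5)(4/5)(1/5) = 0.128.
The prior-weighted likelihoods are 1/4 · 0.14062 = 0.035156, 1/4 · 0.096 = 0.024, 1/4 · 0.0075131 = 0.0018783, 1/4 · 0.128 = 0.032; with total 0.093035.
Normalising, the posterior is P(urn A | data) = 0.37788, P(urn B | data) = 0.25797, P(urn C | data) = 0.020189, P(urn D | data) = 0.34396.
The predictive probability is P(blue next | data) = (3/4)(0.37788) + (2/5)(0.25797) + (1/11)(0.020189) + (4/5)(0.34396) = 0.6636.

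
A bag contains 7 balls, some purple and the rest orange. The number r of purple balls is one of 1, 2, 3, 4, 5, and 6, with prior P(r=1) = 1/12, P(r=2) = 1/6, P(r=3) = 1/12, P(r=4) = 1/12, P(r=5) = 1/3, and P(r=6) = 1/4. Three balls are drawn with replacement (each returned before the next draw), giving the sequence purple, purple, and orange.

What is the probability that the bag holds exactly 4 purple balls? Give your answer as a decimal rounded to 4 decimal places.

The likelihood of the observed sequence under each hypothesis: P(data | r = 1) = (1/7)(1/7)(6/7) = 0.017493; P(data | r = 2) = (2/7)(2/7)(5/7) = 0.058309; P(data | r = 3) = (3/7)(3/7)(4/7) = 0.10496; P(data | r = 4) = (4/7)(4/7)(3/7) = 0.13994; P(data | r = 5) = (5/7)(5/7)(2/7) = 0.14577; P(data | r = 6) = (6/7)(6/7)(1/7) = 0.10496.
Weighting by the prior gives 1/12 · 0.017493 = 0.0014577, 1/6 · 0.058309 = 0.0097182, 1/12 · 0.10496 = 0.0087464, 1/12 · 0.13994 = 0.011662, 1/3 · 0.14577 = 0.048591, 1/4 · 0.10496 = 0.026239; summing to 0.10641.
Therefore the posterior P(r = 4 | data) = (0.011662) / (0.10641) = 0.10959.

0.1096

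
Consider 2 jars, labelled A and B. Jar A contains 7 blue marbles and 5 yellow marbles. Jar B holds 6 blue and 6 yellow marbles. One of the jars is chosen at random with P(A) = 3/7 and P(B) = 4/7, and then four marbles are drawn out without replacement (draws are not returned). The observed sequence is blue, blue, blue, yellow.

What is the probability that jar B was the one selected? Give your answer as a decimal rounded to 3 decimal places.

The likelihood of the observed sequence under each hypothesis: P(data | jar A) = (7/12)(6/11)(5/10)(5/9) = 35/396; P(data | jar B) = (6/12)(5/11)(4/10)(6/9) = 2/33.
Multiplying each by its prior: 3/7 · 35/396 = 5/132, 4/7 · 2/33 = 8/231; summing to 67/924.
Therefore the posterior P(jar B | data) = (8/231) / (67/924) = 32/67.

0.478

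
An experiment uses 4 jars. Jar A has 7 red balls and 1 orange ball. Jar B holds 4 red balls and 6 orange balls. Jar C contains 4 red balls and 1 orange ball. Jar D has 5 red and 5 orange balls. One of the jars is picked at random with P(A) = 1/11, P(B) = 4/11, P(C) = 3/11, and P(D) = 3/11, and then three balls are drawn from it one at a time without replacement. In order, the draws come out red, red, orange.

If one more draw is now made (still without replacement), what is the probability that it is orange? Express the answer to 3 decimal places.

For each hypothesis, P(data | H) works out to: P(data | jar A) = (7/8)(6/7)(1/6) = 1/8; P(data | jar B) = (4/10)(3/9)(6/8) = 1/10; P(data | jar C) = (4/5)(3/4)(1/3) = 1/5; P(data | jar D) = (5/10)(4/9)(5/8) = 5/36.
Weighting by the prior gives 1/11 · 1/8 = 1/88, 4/11 · 1/10 = 2/55, 3/11 · 1/5 = 3/55, 3/11 · 5/36 = 5/132; with total 37/264.
Normalising, the posterior is P(jar A | data) = 3/37, P(jar B | data) = 48/185, P(jar C | data) = 72/185, P(jar D | data) = 10/37.
So P(orange next | data) = Σ P(orange next | H) P(H | data) = (0)(3/37) + (5/7)(48/185) + (0)(72/185) + (4/7)(10/37) = 88/259.

0.340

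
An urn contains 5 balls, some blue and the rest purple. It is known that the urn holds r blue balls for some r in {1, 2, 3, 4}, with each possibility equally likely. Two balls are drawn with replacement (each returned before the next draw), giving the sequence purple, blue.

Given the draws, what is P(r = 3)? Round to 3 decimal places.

For each hypothesis, P(data | H) works out to: P(data | r = 1) = (4/5)(1/5) = 4/25; P(data | r = 2) = (3/5)(2/5) = 6/25; P(data | r = 3) = (2/5)(3/5) = 6/25; P(data | r = 4) = (1/5)(4/5) = 4/25.
Weighting by the prior gives 1/4 · 4/25 = 1/25, 1/4 · 6/25 = 3/50, 1/4 · 6/25 = 3/50, 1/4 · 4/25 = 1/25; with total 1/5.
So P(r = 3 | data) = (3/50) / (1/5) = 3/10.

0.300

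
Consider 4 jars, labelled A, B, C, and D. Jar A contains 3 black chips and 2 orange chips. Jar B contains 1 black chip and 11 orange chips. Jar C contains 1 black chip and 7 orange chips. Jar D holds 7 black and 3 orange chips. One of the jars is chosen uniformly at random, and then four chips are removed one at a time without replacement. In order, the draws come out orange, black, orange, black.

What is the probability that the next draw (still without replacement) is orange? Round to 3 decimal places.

For each hypothesis, P(data | H) works out to: P(data | jar A) = (2/5)(3/4)(1/3)(2/2) = 1/10; P(data | jar B) = (11/12)(1/11)(10/10)(0/9) = 0; P(data | jar C) = (7/8)(1/7)(6/6)(0/5) = 0; P(data | jar D) = (3/10)(7/9)(2/8)(6/7) = 1/20.
The prior-weighted likelihoods are 1/4 · 1/10 = 1/40, 1/4 · 0 = 0, 1/4 · 0 = 0, 1/4 · 1/20 = 1/80; with total 3/80.
Dividing through by the total gives posterior P(jar A | data) = 2/3, P(jar B | data) = 0, P(jar C | data) = 0, P(jar D | data) = 1/3.
Averaging over the posterior, P(orange next | data) = (0)(2/3) + (1/6)(1/3) = 1/18.

0.056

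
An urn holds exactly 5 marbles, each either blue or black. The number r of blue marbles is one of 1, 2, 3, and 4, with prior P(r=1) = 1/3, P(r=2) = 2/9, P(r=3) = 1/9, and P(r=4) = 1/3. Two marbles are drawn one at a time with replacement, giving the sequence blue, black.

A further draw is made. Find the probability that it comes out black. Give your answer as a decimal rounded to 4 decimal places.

0.5143

The likelihood of the observed sequence under each hypothesis: P(data | r = 1) = (1/5)(4/5) = 4/25; P(data | r = 2) = (2/5)(3/5) = 6/25; P(data | r = 3) = (3/5)(2/5) = 6/25; P(data | r = 4) = (4/5)(1/5) = 4/25.
Weighting by the prior gives 1/3 · 4/25 = 4/75, 2/9 · 6/25 = 4/75, 1/9 · 6/25 = 2/75, 1/3 · 4/25 = 4/75; summing to 14/75.
Normalising, the posterior is P(r = 1 | data) = 2/7, P(r = 2 | data) = 2/7, P(r = 3 | data) = 1/7, P(r = 4 | data) = 2/7.
So P(black next | data) = Σ P(black next | H) P(H | data) = (4/5)(2/7) + (3/5)(2/7) + (2/5)(1/7) + (1/5)(2/7) = 18/35.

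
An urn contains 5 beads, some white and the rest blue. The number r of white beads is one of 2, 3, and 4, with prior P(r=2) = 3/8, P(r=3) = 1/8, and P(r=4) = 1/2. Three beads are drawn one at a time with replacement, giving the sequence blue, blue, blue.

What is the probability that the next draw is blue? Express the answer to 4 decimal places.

0.5656

For each hypothesis, P(data | H) works out to: P(data | r = 2) = (3/5)(3/5)(3/5) = 27/125; P(data | r = 3) = (2/5)(2/5)(2/5) = 8/125; P(data | r = 4) = (1/5)(1/5)(1/5) = 1/125.
Weighting by the prior gives 3/8 · 27/125 = 81/1000, 1/8 · 8/125 = 1/125, 1/2 · 1/125 = 1/250; these sum to 93/1000.
The posterior is then P(r = 2 | data) = 27/31, P(r = 3 | data) = 8/93, P(r = 4 | data) = 4/93.
Averaging over the posterior, P(blue next | data) = (3/5)(27/31) + (2/5)(8/93) + (1/5)(4/93) = 263/465.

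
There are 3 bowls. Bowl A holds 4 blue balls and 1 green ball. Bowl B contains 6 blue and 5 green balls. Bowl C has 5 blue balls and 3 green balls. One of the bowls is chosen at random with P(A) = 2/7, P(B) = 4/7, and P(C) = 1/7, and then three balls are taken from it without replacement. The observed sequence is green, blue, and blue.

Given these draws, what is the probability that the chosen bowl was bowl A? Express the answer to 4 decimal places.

Compute the likelihood of the observed sequence for each case: P(data | bowl A) = (1/5)(4/4)(3/3) = 0.2; P(data | bowl B) = (5/11)(6/10)(5/9) = 0.15152; P(data | bowl C) = (3/8)(5/7)(4/6) = 0.17857.
Multiplying each by its prior: 2/7 · 0.2 = 0.057143, 4/7 · 0.15152 = 0.08658, 1/7 · 0.17857 = 0.02551; these sum to 0.16923.
Therefore the posterior P(bowl A | data) = (0.057143) / (0.16923) = 0.33766.

0.3377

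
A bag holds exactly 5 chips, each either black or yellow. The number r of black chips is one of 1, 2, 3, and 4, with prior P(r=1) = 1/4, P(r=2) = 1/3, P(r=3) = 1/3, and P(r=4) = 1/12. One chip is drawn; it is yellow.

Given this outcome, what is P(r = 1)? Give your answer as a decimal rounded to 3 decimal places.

0.364

The likelihood of this draw under each hypothesis: P(data | r = 1) = (4/5) = 4/5; P(data | r = 2) = (3/5) = 3/5; P(data | r = 3) = (2/5) = 2/5; P(data | r = 4) = (1/5) = 1/5.
Weighting by the prior gives 1/4 · 4/5 = 1/5, 1/3 · 3/5 = 1/5, 1/3 · 2/5 = 2/15, 1/12 · 1/5 = 1/60; summing to 11/20.
Therefore the posterior P(r = 1 | data) = (1/5) / (11/20) = 4/11.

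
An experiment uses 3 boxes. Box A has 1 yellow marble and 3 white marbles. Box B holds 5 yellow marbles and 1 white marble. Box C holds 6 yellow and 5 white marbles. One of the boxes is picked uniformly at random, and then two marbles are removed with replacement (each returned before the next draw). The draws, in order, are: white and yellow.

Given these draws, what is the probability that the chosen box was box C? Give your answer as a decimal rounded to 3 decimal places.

Compute the likelihood of the observed sequence for each case: P(data | box A) = (3/4)(1/4) = 0.1875; P(data | box B) = (1/6)(5/6) = 0.13889; P(data | box C) = (5/11)(6/11) = 0.24793.
The prior-weighted likelihoods are 1/3 · 0.1875 = 0.0625, 1/3 · 0.13889 = 0.046296, 1/3 · 0.24793 = 0.082645; with total 0.19144.
By Bayes' rule, P(box C | data) = (0.082645) / (0.19144) = 0.4317.

0.432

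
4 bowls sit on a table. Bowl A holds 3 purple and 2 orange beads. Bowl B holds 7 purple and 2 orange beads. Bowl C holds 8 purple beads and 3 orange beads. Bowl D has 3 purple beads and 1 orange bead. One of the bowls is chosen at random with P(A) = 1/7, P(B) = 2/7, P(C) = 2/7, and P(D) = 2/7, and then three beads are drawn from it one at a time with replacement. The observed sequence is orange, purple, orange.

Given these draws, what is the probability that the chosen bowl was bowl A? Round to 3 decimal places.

Compute the likelihood of the observed sequence for each case: P(data | bowl A) = (2/5)(3/5)(2/5) = 0.096; P(data | bowl B) = (2/9)(7/9)(2/9) = 0.038409; P(data | bowl C) = (3/11)(8/11)(3/11) = 0.054095; P(data | bowl D) = (1/4)(3/4)(1/4) = 0.046875.
Multiplying each by its prior: 1/7 · 0.096 = 0.013714, 2/7 · 0.038409 = 0.010974, 2/7 · 0.054095 = 0.015456, 2/7 · 0.046875 = 0.013393; with total 0.053537.
So P(bowl A | data) = (0.013714) / (0.053537) = 0.25617.

0.256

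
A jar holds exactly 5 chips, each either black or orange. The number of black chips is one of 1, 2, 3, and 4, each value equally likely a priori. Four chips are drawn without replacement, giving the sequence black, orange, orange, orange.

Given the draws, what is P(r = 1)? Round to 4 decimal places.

Under each hypothesis, the probability of the observed sequence is: P(data | r = 1) = (1/5)(4/4)(3/3)(2/2) = 1/5; P(data | r = 2) = (2/5)(3/4)(2/3)(1/2) = 1/10; P(data | r = 3) = (3/5)(2/4)(1/3)(0/2) = 0; P(data | r = 4) = (4/5)(1/4)(0/3) = 0.
The prior-weighted likelihoods are 1/4 · 1/5 = 1/20, 1/4 · 1/10 = 1/40, 1/4 · 0 = 0, 1/4 · 0 = 0; summing to 3/40.
Therefore the posterior P(r = 1 | data) = (1/20) / (3/40) = 2/3.

0.6667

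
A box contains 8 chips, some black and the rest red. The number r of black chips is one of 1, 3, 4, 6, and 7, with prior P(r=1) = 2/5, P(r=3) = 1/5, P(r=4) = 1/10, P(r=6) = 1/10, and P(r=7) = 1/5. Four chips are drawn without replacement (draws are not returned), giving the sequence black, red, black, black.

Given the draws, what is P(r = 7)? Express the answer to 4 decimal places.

Under each hypothesis, the probability of the observed sequence is: P(data | r = 1) = (1/8)(7/7)(0/6) = 0; P(data | r = 3) = (3/8)(5/7)(2/6)(1/5) = 1/56; P(data | r = 4) = (4/8)(4/7)(3/6)(2/5) = 2/35; P(data | r = 6) = (6/8)(2/7)(5/6)(4/5) = 1/7; P(data | r = 7) = (7/8)(1/7)(6/6)(5/5) = 1/8.
Multiplying each by its prior: 2/5 · 0 = 0, 1/5 · 1/56 = 1/280, 1/10 · 2/35 = 1/175, 1/10 · 1/7 = 1/70, 1/5 · 1/8 = 1/40; with total 17/350.
By Bayes' rule, P(r = 7 | data) = (1/40) / (17/350) = 35/68.

0.5147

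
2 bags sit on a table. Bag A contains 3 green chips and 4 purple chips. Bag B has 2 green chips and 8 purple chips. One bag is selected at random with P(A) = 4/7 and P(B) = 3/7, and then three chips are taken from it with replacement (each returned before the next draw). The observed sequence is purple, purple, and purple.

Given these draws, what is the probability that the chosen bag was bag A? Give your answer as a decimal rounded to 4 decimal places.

0.3270

Under each hypothesis, the probability of the observed sequence is: P(data | bag A) = (4/7)(4/7)(4/7) = 0.18659; P(data | bag B) = (8/10)(8/10)(8/10) = 0.512.
Multiplying each by its prior: 4/7 · 0.18659 = 0.10662, 3/7 · 0.512 = 0.21943; with total 0.32605.
Therefore the posterior P(bag A | data) = (0.10662) / (0.32605) = 0.32701.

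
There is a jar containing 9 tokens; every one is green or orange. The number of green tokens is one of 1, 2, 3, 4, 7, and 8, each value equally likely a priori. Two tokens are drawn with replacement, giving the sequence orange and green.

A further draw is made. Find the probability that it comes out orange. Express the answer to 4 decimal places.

Compute the likelihood of the observed sequence for each case: P(data | r = 1) = (8/9)(1/9) = 8/81; P(data | r = 2) = (7/9)(2/9) = 14/81; P(data | r = 3) = (6/9)(3/9) = 2/9; P(data | r = 4) = (5/9)(4/9) = 20/81; P(data | r = 7) = (2/9)(7/9) = 14/81; P(data | r = 8) = (1/9)(8/9) = 8/81.
Multiplying each by its prior: 1/6 · 8/81 = 4/243, 1/6 · 14/81 = 7/243, 1/6 · 2/9 = 1/27, 1/6 · 20/81 = 10/243, 1/6 · 14/81 = 7/243, 1/6 · 8/81 = 4/243; with total 41/243.
Normalising, the posterior is P(r = 1 | data) = 4/41, P(r = 2 | data) = 7/41, P(r = 3 | data) = 9/41, P(r = 4 | data) = 10/41, P(r = 7 | data) = 7/41, P(r = 8 | data) = 4/41.
The predictive probability is P(orange next | data) = (8/9)(4/41) + (7/9)(7/41) + (2/3)(9/41) + (5/9)(10/41) + (2/9)(7/41) + (1/9)(4/41) = 203/369.

0.5501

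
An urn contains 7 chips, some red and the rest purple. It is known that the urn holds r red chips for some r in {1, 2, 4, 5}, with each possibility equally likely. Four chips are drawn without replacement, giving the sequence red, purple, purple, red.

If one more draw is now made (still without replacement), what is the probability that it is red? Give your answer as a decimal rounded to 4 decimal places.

0.5789

The likelihood of the observed sequence under each hypothesis: P(data | r = 1) = (1/7)(6/6)(5/5)(0/4) = 0; P(data | r = 2) = (2/7)(5/6)(4/5)(1/4) = 1/21; P(data | r = 4) = (4/7)(3/6)(2/5)(3/4) = 3/35; P(data | r = 5) = (5/7)(2/6)(1/5)(4/4) = 1/21.
Multiplying each by its prior: 1/4 · 0 = 0, 1/4 · 1/21 = 1/84, 1/4 · 3/35 = 3/140, 1/4 · 1/21 = 1/84; summing to 19/420.
Normalising, the posterior is P(r = 1 | data) = 0, P(r = 2 | data) = 5/19, P(r = 4 | data) = 9/19, P(r = 5 | data) = 5/19.
So P(red next | data) = Σ P(red next | H) P(H | data) = (0)(5/19) + (2/3)(9/19) + (1)(5/19) = 11/19.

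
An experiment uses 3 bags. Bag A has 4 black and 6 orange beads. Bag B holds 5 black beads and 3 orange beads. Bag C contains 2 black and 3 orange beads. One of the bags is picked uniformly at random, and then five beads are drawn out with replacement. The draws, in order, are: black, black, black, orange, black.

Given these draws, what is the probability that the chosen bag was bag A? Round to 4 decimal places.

0.1747

For each hypothesis, P(data | H) works out to: P(data | bag A) = (4/10)(4/10)(4/10)(6/10)(4/10) = 0.01536; P(data | bag B) = (5/8)(5/8)(5/8)(3/8)(5/8) = 0.05722; P(data | bag C) = (2/5)(2/5)(2/5)(3/5)(2/5) = 0.01536.
Multiplying each by its prior: 1/3 · 0.01536 = 0.00512, 1/3 · 0.05722 = 0.019073, 1/3 · 0.01536 = 0.00512; with total 0.029313.
Therefore the posterior P(bag A | data) = (0.00512) / (0.029313) = 0.17466.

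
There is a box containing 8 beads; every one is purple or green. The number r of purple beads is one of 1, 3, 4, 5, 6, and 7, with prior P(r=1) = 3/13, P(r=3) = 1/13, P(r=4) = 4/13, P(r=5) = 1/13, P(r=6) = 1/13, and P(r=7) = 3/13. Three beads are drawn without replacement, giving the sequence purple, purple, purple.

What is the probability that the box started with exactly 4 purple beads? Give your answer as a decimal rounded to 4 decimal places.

Compute the likelihood of the observed sequence for each case: P(data | r = 1) = (1/8)(0/7) = 0; P(data | r = 3) = (3/8)(2/7)(1/6) = 1/56; P(data | r = 4) = (4/8)(3/7)(2/6) = 1/14; P(data | r = 5) = (5/8)(4/7)(3/6) = 5/28; P(data | r = 6) = (6/8)(5/7)(4/6) = 5/14; P(data | r = 7) = (7/8)(6/7)(5/6) = 5/8.
Multiplying each by its prior: 3/13 · 0 = 0, 1/13 · 1/56 = 1/728, 4/13 · 1/14 = 2/91, 1/13 · 5/28 = 5/364, 1/13 · 5/14 = 5/182, 3/13 · 5/8 = 15/104; with total 19/91.
So P(r = 4 | data) = (2/91) / (19/91) = 2/19.

0.1053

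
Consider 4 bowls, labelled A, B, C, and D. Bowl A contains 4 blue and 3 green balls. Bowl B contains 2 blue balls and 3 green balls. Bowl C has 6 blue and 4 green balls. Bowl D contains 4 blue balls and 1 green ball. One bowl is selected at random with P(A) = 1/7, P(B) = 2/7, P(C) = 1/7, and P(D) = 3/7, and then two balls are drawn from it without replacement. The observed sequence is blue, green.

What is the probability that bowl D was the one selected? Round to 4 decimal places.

Compute the likelihood of the observed sequence for each case: P(data | bowl A) = (4/7)(3/6) = 2/7; P(data | bowl B) = (2/5)(3/4) = 3/10; P(data | bowl C) = (6/10)(4/9) = 4/15; P(data | bowl D) = (4/5)(1/4) = 1/5.
Multiplying each by its prior: 1/7 · 2/7 = 2/49, 2/7 · 3/10 = 3/35, 1/7 · 4/15 = 4/105, 3/7 · 1/5 = 3/35; with total 184/735.
So P(bowl D | data) = (3/35) / (184/735) = 63/184.

0.3424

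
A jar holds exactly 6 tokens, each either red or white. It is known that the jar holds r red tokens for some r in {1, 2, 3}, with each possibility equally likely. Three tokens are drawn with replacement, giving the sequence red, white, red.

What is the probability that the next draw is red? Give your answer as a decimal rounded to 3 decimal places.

Compute the likelihood of the observed sequence for each case: P(data | r = 1) = (1/6)(5/6)(1/6) = 5/216; P(data | r = 2) = (2/6)(4/6)(2/6) = 2/27; P(data | r = 3) = (3/6)(3/6)(3/6) = 1/8.
Multiplying each by its prior: 1/3 · 5/216 = 5/648, 1/3 · 2/27 = 2/81, 1/3 · 1/8 = 1/24; these sum to 2/27.
Dividing through by the total gives posterior P(r = 1 | data) = 5/48, P(r = 2 | data) = 1/3, P(r = 3 | data) = 9/16.
The predictive probability is P(red next | data) = (1/6)(5/48) + (1/3)(1/3) + (1/2)(9/16) = 59/144.

0.410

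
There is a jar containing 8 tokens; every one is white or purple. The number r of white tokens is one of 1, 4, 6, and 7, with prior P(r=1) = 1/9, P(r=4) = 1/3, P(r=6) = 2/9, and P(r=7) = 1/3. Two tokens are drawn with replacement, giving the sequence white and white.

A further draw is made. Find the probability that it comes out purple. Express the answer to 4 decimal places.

0.2285

Under each hypothesis, the probability of the observed sequence is: P(data | r = 1) = (1/8)(1/8) = 1/64; P(data | r = 4) = (4/8)(4/8) = 1/4; P(data | r = 6) = (6/8)(6/8) = 9/16; P(data | r = 7) = (7/8)(7/8) = 49/64.
Weighting by the prior gives 1/9 · 1/64 = 1/576, 1/3 · 1/4 = 1/12, 2/9 · 9/16 = 1/8, 1/3 · 49/64 = 49/192; summing to 67/144.
Normalising, the posterior is P(r = 1 | data) = 0.0037313, P(r = 4 | data) = 0.1791, P(r = 6 | data) = 0.26866, P(r = 7 | data) = 0.54851.
Averaging over the posterior, P(purple next | data) = (7/8)(0.0037313) + (1/2)(0.1791) + (1/4)(0.26866) + (1/8)(0.54851) = 0.22854.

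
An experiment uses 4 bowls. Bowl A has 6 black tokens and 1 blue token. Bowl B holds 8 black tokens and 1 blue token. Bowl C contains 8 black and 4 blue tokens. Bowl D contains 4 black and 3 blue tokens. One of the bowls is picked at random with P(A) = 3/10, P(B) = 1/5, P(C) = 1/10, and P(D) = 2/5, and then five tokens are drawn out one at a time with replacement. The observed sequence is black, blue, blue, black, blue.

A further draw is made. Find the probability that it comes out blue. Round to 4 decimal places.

Under each hypothesis, the probability of the observed sequence is: P(data | bowl A) = (6/7)(1/7)(1/7)(6/7)(1/7) = 0.002142; P(data | bowl B) = (8/9)(1/9)(1/9)(8/9)(1/9) = 0.0010838; P(data | bowl C) = (8/12)(4/12)(4/12)(8/12)(4/12) = 0.016461; P(data | bowl D) = (4/7)(3/7)(3/7)(4/7)(3/7) = 0.025704.
The prior-weighted likelihoods are 3/10 · 0.002142 = 0.00064259, 1/5 · 0.0010838 = 0.00021677, 1/10 · 0.016461 = 0.0016461, 2/5 · 0.025704 = 0.010281; these sum to 0.012787.
Dividing through by the total gives posterior P(bowl A | data) = 0.050254, P(bowl B | data) = 0.016952, P(bowl C | data) = 0.12873, P(bowl D | data) = 0.80406.
The predictive probability is P(blue next | data) = (1/7)(0.050254) + (1/9)(0.016952) + (1/3)(0.12873) + (3/7)(0.80406) = 0.39657.

0.3966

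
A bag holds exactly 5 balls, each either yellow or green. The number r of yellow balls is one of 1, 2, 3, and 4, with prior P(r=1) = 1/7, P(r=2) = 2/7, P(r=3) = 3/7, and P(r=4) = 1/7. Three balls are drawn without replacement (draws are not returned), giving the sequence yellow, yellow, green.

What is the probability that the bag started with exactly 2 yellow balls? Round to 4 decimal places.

0.2000

The likelihood of the observed sequence under each hypothesis: P(data | r = 1) = (1/5)(0/4) = 0; P(data | r = 2) = (2/5)(1/4)(3/3) = 1/10; P(data | r = 3) = (3/5)(2/4)(2/3) = 1/5; P(data | r = 4) = (4/5)(3/4)(1/3) = 1/5.
Multiplying each by its prior: 1/7 · 0 = 0, 2/7 · 1/10 = 1/35, 3/7 · 1/5 = 3/35, 1/7 · 1/5 = 1/35; with total 1/7.
So P(r = 2 | data) = (1/35) / (1/7) = 1/5.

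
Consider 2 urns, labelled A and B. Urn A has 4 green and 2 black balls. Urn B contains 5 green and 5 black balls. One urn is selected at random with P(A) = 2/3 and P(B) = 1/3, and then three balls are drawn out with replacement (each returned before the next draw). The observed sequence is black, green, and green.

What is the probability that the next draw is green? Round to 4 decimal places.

For each hypothesis, P(data | H) works out to: P(data | urn A) = (2/6)(4/6)(4/6) = 4/27; P(data | urn B) = (5/10)(5/10)(5/10) = 1/8.
Weighting by the prior gives 2/3 · 4/27 = 8/81, 1/3 · 1/8 = 1/24; with total 91/648.
The posterior is then P(urn A | data) = 64/91, P(urn B | data) = 27/91.
So P(green next | data) = Σ P(green next | H) P(H | data) = (2/3)(64/91) + (1/2)(27/91) = 337/546.

0.6172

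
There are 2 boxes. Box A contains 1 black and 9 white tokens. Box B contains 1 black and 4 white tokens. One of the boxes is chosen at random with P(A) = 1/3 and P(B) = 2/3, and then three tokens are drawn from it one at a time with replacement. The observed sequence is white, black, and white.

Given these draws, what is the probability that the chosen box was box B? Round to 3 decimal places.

The likelihood of the observed sequence under each hypothesis: P(data | box A) = (9/10)(1/10)(9/10) = 0.081; P(data | box B) = (4/5)(1/5)(4/5) = 0.128.
Weighting by the prior gives 1/3 · 0.081 = 0.027, 2/3 · 0.128 = 0.085333; with total 0.11233.
By Bayes' rule, P(box B | data) = (0.085333) / (0.11233) = 0.75964.

0.760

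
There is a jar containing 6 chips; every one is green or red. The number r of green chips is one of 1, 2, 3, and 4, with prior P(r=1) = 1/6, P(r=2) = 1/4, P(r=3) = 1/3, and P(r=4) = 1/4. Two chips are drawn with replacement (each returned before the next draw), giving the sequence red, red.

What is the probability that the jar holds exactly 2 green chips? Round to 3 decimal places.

Under each hypothesis, the probability of the observed sequence is: P(data | r = 1) = (5/6)(5/6) = 25/36; P(data | r = 2) = (4/6)(4/6) = 4/9; P(data | r = 3) = (3/6)(3/6) = 1/4; P(data | r = 4) = (2/6)(2/6) = 1/9.
Multiplying each by its prior: 1/6 · 25/36 = 25/216, 1/4 · 4/9 = 1/9, 1/3 · 1/4 = 1/12, 1/4 · 1/9 = 1/36; with total 73/216.
By Bayes' rule, P(r = 2 | data) = (1/9) / (73/216) = 24/73.

0.329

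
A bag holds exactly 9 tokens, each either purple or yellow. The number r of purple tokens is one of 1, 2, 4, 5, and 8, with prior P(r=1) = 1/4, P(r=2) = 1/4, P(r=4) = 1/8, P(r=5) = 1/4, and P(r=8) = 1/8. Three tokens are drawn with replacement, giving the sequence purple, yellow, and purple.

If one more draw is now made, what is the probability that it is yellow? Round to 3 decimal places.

For each hypothesis, P(data | H) works out to: P(data | r = 1) = (1/9)(8/9)(1/9) = 8/729; P(data | r = 2) = (2/9)(7/9)(2/9) = 28/729; P(data | r = 4) = (4/9)(5/9)(4/9) = 80/729; P(data | r = 5) = (5/9)(4/9)(5/9) = 100/729; P(data | r = 8) = (8/9)(1/9)(8/9) = 64/729.
Weighting by the prior gives 1/4 · 8/729 = 2/729, 1/4 · 28/729 = 7/729, 1/8 · 80/729 = 10/729, 1/4 · 100/729 = 25/729, 1/8 · 64/729 = 8/729; these sum to 52/729.
Normalising, the posterior is P(r = 1 | data) = 1/26, P(r = 2 | data) = 7/52, P(r = 4 | data) = 5/26, P(r = 5 | data) = 25/52, P(r = 8 | data) = 2/13.
The predictive probability is P(yellow next | data) = (8/9)(1/26) + (7/9)(7/52) + (5/9)(5/26) + (4/9)(25/52) + (1/9)(2/13) = 223/468.

0.476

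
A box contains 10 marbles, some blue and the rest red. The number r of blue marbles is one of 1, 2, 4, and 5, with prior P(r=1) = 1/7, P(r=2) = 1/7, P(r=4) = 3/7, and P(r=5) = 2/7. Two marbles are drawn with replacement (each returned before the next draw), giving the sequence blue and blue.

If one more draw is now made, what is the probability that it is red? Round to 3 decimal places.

Under each hypothesis, the probability of the observed sequence is: P(data | r = 1) = (1/10)(1/10) = 1/100; P(data | r = 2) = (2/10)(2/10) = 1/25; P(data | r = 4) = (4/10)(4/10) = 4/25; P(data | r = 5) = (5/10)(5/10) = 1/4.
Multiplying each by its prior: 1/7 · 1/100 = 1/700, 1/7 · 1/25 = 1/175, 3/7 · 4/25 = 12/175, 2/7 · 1/4 = 1/14; summing to 103/700.
The posterior is then P(r = 1 | data) = 0.0097087, P(r = 2 | data) = 0.038835, P(r = 4 | data) = 0.46602, P(r = 5 | data) = 0.48544.
Averaging over the posterior, P(red next | data) = (9/10)(0.0097087) + (4/5)(0.038835) + (3/5)(0.46602) + (1/2)(0.48544) = 0.56214.

0.562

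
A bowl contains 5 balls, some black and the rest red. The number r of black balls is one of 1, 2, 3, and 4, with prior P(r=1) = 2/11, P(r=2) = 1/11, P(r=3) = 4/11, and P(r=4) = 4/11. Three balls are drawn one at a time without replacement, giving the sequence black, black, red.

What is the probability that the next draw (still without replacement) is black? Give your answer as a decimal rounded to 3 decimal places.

The likelihood of the observed sequence under each hypothesis: P(data | r = 1) = (1/5)(0/4) = 0; P(data | r = 2) = (2/5)(1/4)(3/3) = 1/10; P(data | r = 3) = (3/5)(2/4)(2/3) = 1/5; P(data | r = 4) = (4/5)(3/4)(1/3) = 1/5.
The prior-weighted likelihoods are 2/11 · 0 = 0, 1/11 · 1/10 = 1/110, 4/11 · 1/5 = 4/55, 4/11 · 1/5 = 4/55; these sum to 17/110.
Dividing through by the total gives posterior P(r = 1 | data) = 0, P(r = 2 | data) = 1/17, P(r = 3 | data) = 8/17, P(r = 4 | data) = 8/17.
So P(black next | data) = Σ P(black next | H) P(H | data) = (0)(1/17) + (1/2)(8/17) + (1)(8/17) = 12/17.

0.706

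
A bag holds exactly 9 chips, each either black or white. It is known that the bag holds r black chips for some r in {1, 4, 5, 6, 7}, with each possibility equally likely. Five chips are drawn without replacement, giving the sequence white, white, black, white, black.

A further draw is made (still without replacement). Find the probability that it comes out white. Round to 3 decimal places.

For each hypothesis, P(data | H) works out to: P(data | r = 1) = (8/9)(7/8)(1/7)(6/6)(0/5) = 0; P(data | r = 4) = (5/9)(4/8)(4/7)(3/6)(3/5) = 0.047619; P(data | r = 5) = (4/9)(3/8)(5/7)(2/6)(4/5) = 0.031746; P(data | r = 6) = (3/9)(2/8)(6/7)(1/6)(5/5) = 0.011905; P(data | r = 7) = (2/9)(1/8)(7/7)(0/6) = 0.
Weighting by the prior gives 1/5 · 0 = 0, 1/5 · 0.047619 = 0.0095238, 1/5 · 0.031746 = 0.0063492, 1/5 · 0.011905 = 0.002381, 1/5 · 0 = 0; with total 0.018254.
Dividing through by the total gives posterior P(r = 1 | data) = 0, P(r = 4 | data) = 0.52174, P(r = 5 | data) = 0.34783, P(r = 6 | data) = 0.13043, P(r = 7 | data) = 0.
So P(white next | data) = Σ P(white next | H) P(H | data) = (1/2)(0.52174) + (1/4)(0.34783) + (0)(0.13043) = 0.34783.

0.348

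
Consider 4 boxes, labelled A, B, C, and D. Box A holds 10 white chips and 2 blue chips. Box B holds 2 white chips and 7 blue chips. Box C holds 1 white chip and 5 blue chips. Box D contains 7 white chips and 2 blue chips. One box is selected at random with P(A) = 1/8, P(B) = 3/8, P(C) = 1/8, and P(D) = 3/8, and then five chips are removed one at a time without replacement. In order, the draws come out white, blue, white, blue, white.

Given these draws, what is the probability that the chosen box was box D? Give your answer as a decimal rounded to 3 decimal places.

For each hypothesis, P(data | H) works out to: P(data | box A) = (10/12)(2/11)(9/10)(1/9)(8/8) = 0.015152; P(data | box B) = (2/9)(7/8)(1/7)(6/6)(0/5) = 0; P(data | box C) = (1/6)(5/5)(0/4) = 0; P(data | box D) = (7/9)(2/8)(6/7)(1/6)(5/5) = 0.027778.
Multiplying each by its prior: 1/8 · 0.015152 = 0.0018939, 3/8 · 0 = 0, 1/8 · 0 = 0, 3/8 · 0.027778 = 0.010417; summing to 0.012311.
So P(box D | data) = (0.010417) / (0.012311) = 0.84615.

0.846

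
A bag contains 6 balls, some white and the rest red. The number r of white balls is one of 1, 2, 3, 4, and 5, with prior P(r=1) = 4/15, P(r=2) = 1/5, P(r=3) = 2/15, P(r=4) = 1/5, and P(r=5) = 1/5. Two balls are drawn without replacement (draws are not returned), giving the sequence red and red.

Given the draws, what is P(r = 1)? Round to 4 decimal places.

For each hypothesis, P(data | H) works out to: P(data | r = 1) = (5/6)(4/5) = 2/3; P(data | r = 2) = (4/6)(3/5) = 2/5; P(data | r = 3) = (3/6)(2/5) = 1/5; P(data | r = 4) = (2/6)(1/5) = 1/15; P(data | r = 5) = (1/6)(0/5) = 0.
Weighting by the prior gives 4/15 · 2/3 = 8/45, 1/5 · 2/5 = 2/25, 2/15 · 1/5 = 2/75, 1/5 · 1/15 = 1/75, 1/5 · 0 = 0; these sum to 67/225.
By Bayes' rule, P(r = 1 | data) = (8/45) / (67/225) = 40/67.

0.5970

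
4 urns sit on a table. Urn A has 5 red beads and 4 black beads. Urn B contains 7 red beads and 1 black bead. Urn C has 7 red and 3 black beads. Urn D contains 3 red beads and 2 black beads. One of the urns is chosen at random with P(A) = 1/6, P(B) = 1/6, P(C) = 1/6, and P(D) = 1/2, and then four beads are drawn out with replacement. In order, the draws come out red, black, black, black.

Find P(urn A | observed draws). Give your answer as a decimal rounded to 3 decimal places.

Compute the likelihood of the observed sequence for each case: P(data | urn A) = (5/9)(4/9)(4/9)(4/9) = 0.048773; P(data | urn B) = (7/8)(1/8)(1/8)(1/8) = 0.001709; P(data | urn C) = (7/10)(3/10)(3/10)(3/10) = 0.0189; P(data | urn D) = (3/5)(2/5)(2/5)(2/5) = 0.0384.
Weighting by the prior gives 1/6 · 0.048773 = 0.0081288, 1/6 · 0.001709 = 0.00028483, 1/6 · 0.0189 = 0.00315, 1/2 · 0.0384 = 0.0192; with total 0.030764.
So P(urn A | data) = (0.0081288) / (0.030764) = 0.26424.

0.264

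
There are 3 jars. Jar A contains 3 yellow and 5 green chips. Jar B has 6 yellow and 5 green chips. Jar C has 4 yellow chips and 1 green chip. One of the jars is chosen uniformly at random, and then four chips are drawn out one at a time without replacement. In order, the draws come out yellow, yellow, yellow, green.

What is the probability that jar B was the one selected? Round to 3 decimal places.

0.258

Under each hypothesis, the probability of the observed sequence is: P(data | jar A) = (3/8)(2/7)(1/6)(5/5) = 0.017857; P(data | jar B) = (6/11)(5/10)(4/9)(5/8) = 0.075758; P(data | jar C) = (4/5)(3/4)(2/3)(1/2) = 0.2.
The prior-weighted likelihoods are 1/3 · 0.017857 = 0.0059524, 1/3 · 0.075758 = 0.025253, 1/3 · 0.2 = 0.066667; summing to 0.097872.
So P(jar B | data) = (0.025253) / (0.097872) = 0.25802.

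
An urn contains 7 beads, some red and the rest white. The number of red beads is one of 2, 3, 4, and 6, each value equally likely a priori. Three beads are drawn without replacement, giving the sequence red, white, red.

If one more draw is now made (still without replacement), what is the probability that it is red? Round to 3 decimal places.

Compute the likelihood of the observed sequence for each case: P(data | r = 2) = (2/7)(5/6)(1/5) = 1/21; P(data | r = 3) = (3/7)(4/6)(2/5) = 4/35; P(data | r = 4) = (4/7)(3/6)(3/5) = 6/35; P(data | r = 6) = (6/7)(1/6)(5/5) = 1/7.
The prior-weighted likelihoods are 1/4 · 1/21 = 1/84, 1/4 · 4/35 = 1/35, 1/4 · 6/35 = 3/70, 1/4 · 1/7 = 1/28; summing to 5/42.
Dividing through by the total gives posterior P(r = 2 | data) = 1/10, P(r = 3 | data) = 6/25, P(r = 4 | data) = 9/25, P(r = 6 | data) = 3/10.
The predictive probability is P(red next | data) = (0)(1/10) + (1/4)(6/25) + (1/2)(9/25) + (1)(3/10) = 27/50.

0.540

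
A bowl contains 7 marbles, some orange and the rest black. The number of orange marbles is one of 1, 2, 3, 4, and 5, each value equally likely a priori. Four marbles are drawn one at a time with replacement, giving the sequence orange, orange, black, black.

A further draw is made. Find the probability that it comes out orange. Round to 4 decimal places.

For each hypothesis, P(data | H) works out to: P(data | r = 1) = (1/7)(1/7)(6/7)(6/7) = 0.014994; P(data | r = 2) = (2/7)(2/7)(5/7)(5/7) = 0.041649; P(data | r = 3) = (3/7)(3/7)(4/7)(4/7) = 0.059975; P(data | r = 4) = (4/7)(4/7)(3/7)(3/7) = 0.059975; P(data | r = 5) = (5/7)(5/7)(2/7)(2/7) = 0.041649.
The prior-weighted likelihoods are 1/5 · 0.014994 = 0.0029988, 1/5 · 0.041649 = 0.0083299, 1/5 · 0.059975 = 0.011995, 1/5 · 0.059975 = 0.011995, 1/5 · 0.041649 = 0.0083299; these sum to 0.043648.
Normalising, the posterior is P(r = 1 | data) = 0.068702, P(r = 2 | data) = 0.19084, P(r = 3 | data) = 0.27481, P(r = 4 | data) = 0.27481, P(r = 5 | data) = 0.19084.
The predictive probability is P(orange next | data) = (1/7)(0.068702) + (2/7)(0.19084) + (3/7)(0.27481) + (4/7)(0.27481) + (5/7)(0.19084) = 0.47546.

0.4755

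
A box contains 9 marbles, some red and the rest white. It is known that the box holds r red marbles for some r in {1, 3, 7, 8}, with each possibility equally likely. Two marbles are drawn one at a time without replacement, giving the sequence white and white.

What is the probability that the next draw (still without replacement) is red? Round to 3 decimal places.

0.260

Compute the likelihood of the observed sequence for each case: P(data | r = 1) = (8/9)(7/8) = 7/9; P(data | r = 3) = (6/9)(5/8) = 5/12; P(data | r = 7) = (2/9)(1/8) = 1/36; P(data | r = 8) = (1/9)(0/8) = 0.
Multiplying each by its prior: 1/4 · 7/9 = 7/36, 1/4 · 5/12 = 5/48, 1/4 · 1/36 = 1/144, 1/4 · 0 = 0; these sum to 11/36.
The posterior is then P(r = 1 | data) = 7/11, P(r = 3 | data) = 15/44, P(r = 7 | data) = 1/44, P(r = 8 | data) = 0.
The predictive probability is P(red next | data) = (1/7)(7/11) + (3/7)(15/44) + (1)(1/44) = 20/77.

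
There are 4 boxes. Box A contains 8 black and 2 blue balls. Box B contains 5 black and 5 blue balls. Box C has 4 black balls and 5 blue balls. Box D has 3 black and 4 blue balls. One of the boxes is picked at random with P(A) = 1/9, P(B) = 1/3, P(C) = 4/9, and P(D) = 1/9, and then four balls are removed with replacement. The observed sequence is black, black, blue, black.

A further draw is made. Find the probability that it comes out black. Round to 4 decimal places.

0.5315

For each hypothesis, P(data | H) works out to: P(data | box A) = (8/10)(8/10)(2/10)(8/10) = 0.1024; P(data | box B) = (5/10)(5/10)(5/10)(5/10) = 0.0625; P(data | box C) = (4/9)(4/9)(5/9)(4/9) = 0.048773; P(data | box D) = (3/7)(3/7)(4/7)(3/7) = 0.044981.
The prior-weighted likelihoods are 1/9 · 0.1024 = 0.011378, 1/3 · 0.0625 = 0.020833, 4/9 · 0.048773 = 0.021677, 1/9 · 0.044981 = 0.0049979; summing to 0.058886.
Normalising, the posterior is P(box A | data) = 0.19322, P(box B | data) = 0.35379, P(box C | data) = 0.36812, P(box D | data) = 0.084875.
The predictive probability is P(black next | data) = (4/5)(0.19322) + (1/2)(0.35379) + (4/9)(0.36812) + (3/7)(0.084875) = 0.53145.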